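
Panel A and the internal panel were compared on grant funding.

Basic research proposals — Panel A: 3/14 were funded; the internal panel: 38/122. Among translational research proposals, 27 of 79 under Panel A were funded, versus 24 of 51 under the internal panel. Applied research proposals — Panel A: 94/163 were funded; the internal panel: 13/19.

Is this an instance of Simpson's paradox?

Yes

Basic research: Panel A 3/14 = 21.4%, the internal panel 38/122 = 31.1% → the internal panel
Translational research: Panel A 27/79 = 34.2%, the internal panel 24/51 = 47.1% → the internal panel
Applied research: Panel A 94/163 = 57.7%, the internal panel 13/19 = 68.4% → the internal panel
Overall: Panel A 124/256 = 48.4%, the internal panel 75/192 = 39.1% → Panel A
The internal panel wins each proposal group but Panel A wins overall — the comparison reverses. The internal panel's proposals skew toward basic research, which has a lower base rate.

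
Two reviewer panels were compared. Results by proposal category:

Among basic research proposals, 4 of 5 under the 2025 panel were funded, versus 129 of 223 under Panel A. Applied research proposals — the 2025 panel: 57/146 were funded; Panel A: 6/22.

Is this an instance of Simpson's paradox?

Yes

Basic research: the 2025 panel 4/5 = 80.0%, Panel A 129/223 = 57.8% → the 2025 panel
Applied research: the 2025 panel 57/146 = 39.0%, Panel A 6/22 = 27.3% → the 2025 panel
Overall: the 2025 panel 61/151 = 40.4%, Panel A 135/245 = 55.1% → Panel A
The 2025 panel wins each proposal group but Panel A wins overall — the comparison reverses. The 2025 panel's proposals skew toward applied research, which has a lower base rate.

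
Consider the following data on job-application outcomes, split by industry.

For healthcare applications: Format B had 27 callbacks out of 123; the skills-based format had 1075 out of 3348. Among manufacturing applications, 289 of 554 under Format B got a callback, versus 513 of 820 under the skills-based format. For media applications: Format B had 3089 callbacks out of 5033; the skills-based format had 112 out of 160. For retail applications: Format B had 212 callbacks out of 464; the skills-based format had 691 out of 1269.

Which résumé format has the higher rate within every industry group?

Healthcare: Format B 27/123 = 22.0%, the skills-based format 1075/3348 = 32.1% → the skills-based format
Manufacturing: Format B 289/554 = 52.2%, the skills-based format 513/820 = 62.6% → the skills-based format
Media: Format B 3089/5033 = 61.4%, the skills-based format 112/160 = 70.0% → the skills-based format
Retail: Format B 212/464 = 45.7%, the skills-based format 691/1269 = 54.5% → the skills-based format
The skills-based format has the higher rate in all 4 groups.

the skills-based format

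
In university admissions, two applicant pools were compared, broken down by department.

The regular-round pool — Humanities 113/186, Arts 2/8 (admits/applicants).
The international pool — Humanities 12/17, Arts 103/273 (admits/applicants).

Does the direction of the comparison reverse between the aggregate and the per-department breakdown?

Humanities: the regular-round pool 113/186 = 60.8%, the international pool 12/17 = 70.6% → the international pool
Arts: the regular-round pool 2/8 = 25.0%, the international pool 103/273 = 37.7% → the international pool
Overall: the regular-round pool 115/194 = 59.3%, the international pool 115/290 = 39.7% → the regular-round pool
The international pool wins each department group but the regular-round pool wins overall — the comparison reverses. The international pool's applicants skew toward Arts, which has a lower base rate.

Yes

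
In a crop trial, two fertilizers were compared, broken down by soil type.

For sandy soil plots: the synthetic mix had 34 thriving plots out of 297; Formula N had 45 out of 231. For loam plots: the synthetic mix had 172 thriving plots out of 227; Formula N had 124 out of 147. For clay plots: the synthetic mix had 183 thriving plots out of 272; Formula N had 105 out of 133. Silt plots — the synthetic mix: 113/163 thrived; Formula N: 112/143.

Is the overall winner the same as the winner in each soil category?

Sandy soil: the synthetic mix 34/297 = 11.4%, Formula N 45/231 = 19.5% → Formula N
Loam: the synthetic mix 172/227 = 75.8%, Formula N 124/147 = 84.4% → Formula N
Clay: the synthetic mix 183/272 = 67.3%, Formula N 105/133 = 78.9% → Formula N
Silt: the synthetic mix 113/163 = 69.3%, Formula N 112/143 = 78.3% → Formula N
Overall: the synthetic mix 502/959 = 52.3%, Formula N 386/654 = 59.0% → Formula N
Formula N wins overall and in every soil group — no reversal.

Yes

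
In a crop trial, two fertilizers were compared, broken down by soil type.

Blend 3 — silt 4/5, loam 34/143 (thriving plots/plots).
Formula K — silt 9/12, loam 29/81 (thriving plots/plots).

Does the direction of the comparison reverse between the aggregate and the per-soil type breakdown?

No

Silt: Blend 3 4/5 = 80.0%, Formula K 9/12 = 75.0% → Blend 3
Loam: Blend 3 34/143 = 23.8%, Formula K 29/81 = 35.8% → Formula K
Overall: Blend 3 38/148 = 25.7%, Formula K 38/93 = 40.9% → Formula K
Neither sweeps: Blend 3 wins 1 of 2 groups, Formula K wins 1. Formula K wins overall but not every group — no Simpson reversal.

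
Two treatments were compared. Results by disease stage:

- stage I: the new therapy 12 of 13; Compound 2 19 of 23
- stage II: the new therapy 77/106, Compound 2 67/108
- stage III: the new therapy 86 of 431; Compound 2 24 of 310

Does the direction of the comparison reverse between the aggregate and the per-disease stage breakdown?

Stage I: the new therapy 12/13 = 92.3%, Compound 2 19/23 = 82.6% → the new therapy
Stage II: the new therapy 77/106 = 72.6%, Compound 2 67/108 = 62.0% → the new therapy
Stage III: the new therapy 86/431 = 20.0%, Compound 2 24/310 = 7.7% → the new therapy
Overall: the new therapy 175/550 = 31.8%, Compound 2 110/441 = 24.9% → the new therapy
The new therapy wins overall and in every disease group — no reversal.

No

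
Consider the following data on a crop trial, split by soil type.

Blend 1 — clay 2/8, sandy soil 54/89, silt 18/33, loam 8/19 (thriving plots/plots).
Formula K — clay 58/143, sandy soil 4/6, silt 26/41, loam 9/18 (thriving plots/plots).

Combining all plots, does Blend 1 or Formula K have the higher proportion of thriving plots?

Clay: Blend 1 2/8 = 25.0%, Formula K 58/143 = 40.6% → Formula K
Sandy soil: Blend 1 54/89 = 60.7%, Formula K 4/6 = 66.7% → Formula K
Silt: Blend 1 18/33 = 54.5%, Formula K 26/41 = 63.4% → Formula K
Loam: Blend 1 8/19 = 42.1%, Formula K 9/18 = 50.0% → Formula K
Overall: Blend 1 82/149 = 55.0%, Formula K 97/208 = 46.6% → Blend 1
(Formula K wins every soil group but Blend 1 wins overall — Formula K's plots skew toward the low-rate clay group.)

Blend 1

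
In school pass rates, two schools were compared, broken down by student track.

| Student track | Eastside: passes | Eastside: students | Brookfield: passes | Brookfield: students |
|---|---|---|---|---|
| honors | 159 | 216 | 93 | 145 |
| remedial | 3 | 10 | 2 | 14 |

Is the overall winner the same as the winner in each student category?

Honors: Eastside 159/216 = 73.6%, Brookfield 93/145 = 64.1% → Eastside
Remedial: Eastside 3/10 = 30.0%, Brookfield 2/14 = 14.3% → Eastside
Overall: Eastside 162/226 = 71.7%, Brookfield 95/159 = 59.7% → Eastside
Eastside wins overall and in every student group — no reversal.

Yes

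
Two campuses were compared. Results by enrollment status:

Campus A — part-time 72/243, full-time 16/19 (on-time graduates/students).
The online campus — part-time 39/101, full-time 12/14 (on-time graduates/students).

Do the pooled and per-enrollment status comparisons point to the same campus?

Part-time: Campus A 72/243 = 29.6%, the online campus 39/101 = 38.6% → the online campus
Full-time: Campus A 16/19 = 84.2%, the online campus 12/14 = 85.7% → the online campus
Overall: Campus A 88/262 = 33.6%, the online campus 51/115 = 44.3% → the online campus
The online campus wins overall and in every enrollment group — no reversal.

Yes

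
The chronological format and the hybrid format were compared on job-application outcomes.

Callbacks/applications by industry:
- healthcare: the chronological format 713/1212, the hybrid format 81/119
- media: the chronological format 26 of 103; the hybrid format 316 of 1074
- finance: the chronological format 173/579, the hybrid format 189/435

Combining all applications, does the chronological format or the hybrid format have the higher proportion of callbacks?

the chronological format

Healthcare: the chronological format 713/1212 = 58.8%, the hybrid format 81/119 = 68.1% → the hybrid format
Media: the chronological format 26/103 = 25.2%, the hybrid format 316/1074 = 29.4% → the hybrid format
Finance: the chronological format 173/579 = 29.9%, the hybrid format 189/435 = 43.4% → the hybrid format
Overall: the chronological format 912/1894 = 48.2%, the hybrid format 586/1628 = 36.0% → the chronological format
(The hybrid format wins every industry group but the chronological format wins overall — the hybrid format's applications skew toward the low-rate media group.)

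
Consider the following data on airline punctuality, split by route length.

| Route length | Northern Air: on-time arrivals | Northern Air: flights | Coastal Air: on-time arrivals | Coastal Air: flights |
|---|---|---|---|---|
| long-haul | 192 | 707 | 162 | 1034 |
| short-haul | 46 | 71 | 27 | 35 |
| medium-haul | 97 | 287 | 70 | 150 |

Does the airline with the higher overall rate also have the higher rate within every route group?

Long-haul: Northern Air 192/707 = 27.2%, Coastal Air 162/1034 = 15.7% → Northern Air
Short-haul: Northern Air 46/71 = 64.8%, Coastal Air 27/35 = 77.1% → Coastal Air
Medium-haul: Northern Air 97/287 = 33.8%, Coastal Air 70/150 = 46.7% → Coastal Air
Overall: Northern Air 335/1065 = 31.5%, Coastal Air 259/1219 = 21.2% → Northern Air
Neither sweeps: Northern Air wins 1 of 3 groups, Coastal Air wins 2. Northern Air wins overall but not every group — no Simpson reversal.

No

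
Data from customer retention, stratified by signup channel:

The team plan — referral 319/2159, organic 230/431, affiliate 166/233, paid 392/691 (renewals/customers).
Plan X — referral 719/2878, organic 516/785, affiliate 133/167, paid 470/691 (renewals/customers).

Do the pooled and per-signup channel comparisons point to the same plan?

Yes

Referral: the team plan 319/2159 = 14.8%, Plan X 719/2878 = 25.0% → Plan X
Organic: the team plan 230/431 = 53.4%, Plan X 516/785 = 65.7% → Plan X
Affiliate: the team plan 166/233 = 71.2%, Plan X 133/167 = 79.6% → Plan X
Paid: the team plan 392/691 = 56.7%, Plan X 470/691 = 68.0% → Plan X
Overall: the team plan 1107/3514 = 31.5%, Plan X 1838/4521 = 40.7% → Plan X
Plan X wins overall and in every signup group — no reversal.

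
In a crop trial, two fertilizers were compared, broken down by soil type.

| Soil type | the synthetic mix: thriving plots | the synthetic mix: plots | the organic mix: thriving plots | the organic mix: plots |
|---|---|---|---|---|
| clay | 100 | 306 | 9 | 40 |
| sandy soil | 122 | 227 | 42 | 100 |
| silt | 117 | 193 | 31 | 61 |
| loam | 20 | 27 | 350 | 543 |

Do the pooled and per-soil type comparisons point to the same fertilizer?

No

Clay: the synthetic mix 100/306 = 32.7%, the organic mix 9/40 = 22.5% → the synthetic mix
Sandy soil: the synthetic mix 122/227 = 53.7%, the organic mix 42/100 = 42.0% → the synthetic mix
Silt: the synthetic mix 117/193 = 60.6%, the organic mix 31/61 = 50.8% → the synthetic mix
Loam: the synthetic mix 20/27 = 74.1%, the organic mix 350/543 = 64.5% → the synthetic mix
Overall: the synthetic mix 359/753 = 47.7%, the organic mix 432/744 = 58.1% → the organic mix
The synthetic mix wins each soil group but the organic mix wins overall — the comparison reverses. The synthetic mix's plots skew toward clay, which has a lower base rate.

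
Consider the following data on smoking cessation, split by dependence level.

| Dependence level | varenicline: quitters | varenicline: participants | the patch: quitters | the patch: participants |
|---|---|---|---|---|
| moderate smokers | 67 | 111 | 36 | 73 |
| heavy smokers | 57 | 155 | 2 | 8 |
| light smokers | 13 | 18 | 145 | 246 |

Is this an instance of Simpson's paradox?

Moderate smokers: varenicline 67/111 = 60.4%, the patch 36/73 = 49.3% → varenicline
Heavy smokers: varenicline 57/155 = 36.8%, the patch 2/8 = 25.0% → varenicline
Light smokers: varenicline 13/18 = 72.2%, the patch 145/246 = 58.9% → varenicline
Overall: varenicline 137/284 = 48.2%, the patch 183/327 = 56.0% → the patch
Varenicline wins each dependence group but the patch wins overall — the comparison reverses. Varenicline's participants skew toward heavy smokers, which has a lower base rate.

Yes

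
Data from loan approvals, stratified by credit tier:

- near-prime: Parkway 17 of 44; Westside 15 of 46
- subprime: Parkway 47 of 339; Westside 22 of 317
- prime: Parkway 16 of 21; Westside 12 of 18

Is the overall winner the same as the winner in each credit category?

Yes

Near-prime: Parkway 17/44 = 38.6%, Westside 15/46 = 32.6% → Parkway
Subprime: Parkway 47/339 = 13.9%, Westside 22/317 = 6.9% → Parkway
Prime: Parkway 16/21 = 76.2%, Westside 12/18 = 66.7% → Parkway
Overall: Parkway 80/404 = 19.8%, Westside 49/381 = 12.9% → Parkway
Parkway wins overall and in every credit group — no reversal.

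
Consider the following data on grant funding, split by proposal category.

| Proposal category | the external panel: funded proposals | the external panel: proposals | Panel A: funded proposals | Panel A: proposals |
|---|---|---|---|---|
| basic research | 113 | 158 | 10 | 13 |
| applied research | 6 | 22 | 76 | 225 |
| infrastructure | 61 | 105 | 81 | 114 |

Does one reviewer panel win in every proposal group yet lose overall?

Basic research: the external panel 113/158 = 71.5%, Panel A 10/13 = 76.9% → Panel A
Applied research: the external panel 6/22 = 27.3%, Panel A 76/225 = 33.8% → Panel A
Infrastructure: the external panel 61/105 = 58.1%, Panel A 81/114 = 71.1% → Panel A
Overall: the external panel 180/285 = 63.2%, Panel A 167/352 = 47.4% → the external panel
Panel A wins each proposal group but the external panel wins overall — the comparison reverses. Panel A's proposals skew toward applied research, which has a lower base rate.

Yes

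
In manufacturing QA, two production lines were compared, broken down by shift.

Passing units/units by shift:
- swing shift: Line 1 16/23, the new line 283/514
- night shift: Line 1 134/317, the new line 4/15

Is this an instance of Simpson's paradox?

Swing shift: Line 1 16/23 = 69.6%, the new line 283/514 = 55.1% → Line 1
Night shift: Line 1 134/317 = 42.3%, the new line 4/15 = 26.7% → Line 1
Overall: Line 1 150/340 = 44.1%, the new line 287/529 = 54.3% → the new line
Line 1 wins each shift group but the new line wins overall — the comparison reverses. Line 1's units skew toward night shift, which has a lower base rate.

Yes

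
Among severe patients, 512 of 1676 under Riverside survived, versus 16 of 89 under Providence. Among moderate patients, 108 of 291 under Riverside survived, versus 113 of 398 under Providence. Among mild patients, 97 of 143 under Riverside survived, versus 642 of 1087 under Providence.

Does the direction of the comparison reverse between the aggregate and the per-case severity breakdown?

Severe: Riverside 512/1676 = 30.5%, Providence 16/89 = 18.0% → Riverside
Moderate: Riverside 108/291 = 37.1%, Providence 113/398 = 28.4% → Riverside
Mild: Riverside 97/143 = 67.8%, Providence 642/1087 = 59.1% → Riverside
Overall: Riverside 717/2110 = 34.0%, Providence 771/1574 = 49.0% → Providence
Riverside wins each case group but Providence wins overall — the comparison reverses. Riverside's patients skew toward severe, which has a lower base rate.

Yes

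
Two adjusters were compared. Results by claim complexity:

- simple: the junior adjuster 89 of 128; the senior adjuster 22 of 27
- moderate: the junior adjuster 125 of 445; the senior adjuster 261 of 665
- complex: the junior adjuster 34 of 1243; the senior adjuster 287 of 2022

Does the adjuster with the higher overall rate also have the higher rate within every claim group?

Yes

Simple: the junior adjuster 89/128 = 69.5%, the senior adjuster 22/27 = 81.5% → the senior adjuster
Moderate: the junior adjuster 125/445 = 28.1%, the senior adjuster 261/665 = 39.2% → the senior adjuster
Complex: the junior adjuster 34/1243 = 2.7%, the senior adjuster 287/2022 = 14.2% → the senior adjuster
Overall: the junior adjuster 248/1816 = 13.7%, the senior adjuster 570/2714 = 21.0% → the senior adjuster
The senior adjuster wins overall and in every claim group — no reversal.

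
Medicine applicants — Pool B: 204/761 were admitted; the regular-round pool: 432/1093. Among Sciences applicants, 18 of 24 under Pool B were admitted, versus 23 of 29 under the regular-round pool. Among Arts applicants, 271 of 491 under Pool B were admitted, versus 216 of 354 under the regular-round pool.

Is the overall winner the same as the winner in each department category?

Yes

Medicine: Pool B 204/761 = 26.8%, the regular-round pool 432/1093 = 39.5% → the regular-round pool
Sciences: Pool B 18/24 = 75.0%, the regular-round pool 23/29 = 79.3% → the regular-round pool
Arts: Pool B 271/491 = 55.2%, the regular-round pool 216/354 = 61.0% → the regular-round pool
Overall: Pool B 493/1276 = 38.6%, the regular-round pool 671/1476 = 45.5% → the regular-round pool
The regular-round pool wins overall and in every department group — no reversal.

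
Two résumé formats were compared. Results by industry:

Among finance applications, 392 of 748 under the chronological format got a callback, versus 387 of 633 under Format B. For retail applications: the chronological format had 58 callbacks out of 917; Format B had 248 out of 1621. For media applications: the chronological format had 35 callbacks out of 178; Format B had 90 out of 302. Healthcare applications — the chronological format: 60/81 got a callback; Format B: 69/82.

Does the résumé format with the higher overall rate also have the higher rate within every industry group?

Yes

Finance: the chronological format 392/748 = 52.4%, Format B 387/633 = 61.1% → Format B
Retail: the chronological format 58/917 = 6.3%, Format B 248/1621 = 15.3% → Format B
Media: the chronological format 35/178 = 19.7%, Format B 90/302 = 29.8% → Format B
Healthcare: the chronological format 60/81 = 74.1%, Format B 69/82 = 84.1% → Format B
Overall: the chronological format 545/1924 = 28.3%, Format B 794/2638 = 30.1% → Format B
Format B wins overall and in every industry group — no reversal.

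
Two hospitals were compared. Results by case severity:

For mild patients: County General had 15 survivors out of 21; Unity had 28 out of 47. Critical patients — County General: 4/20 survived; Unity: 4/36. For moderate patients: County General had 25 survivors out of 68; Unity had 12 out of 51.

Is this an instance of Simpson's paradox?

Mild: County General 15/21 = 71.4%, Unity 28/47 = 59.6% → County General
Critical: County General 4/20 = 20.0%, Unity 4/36 = 11.1% → County General
Moderate: County General 25/68 = 36.8%, Unity 12/51 = 23.5% → County General
Overall: County General 44/109 = 40.4%, Unity 44/134 = 32.8% → County General
County General wins overall and in every case group — no reversal.

No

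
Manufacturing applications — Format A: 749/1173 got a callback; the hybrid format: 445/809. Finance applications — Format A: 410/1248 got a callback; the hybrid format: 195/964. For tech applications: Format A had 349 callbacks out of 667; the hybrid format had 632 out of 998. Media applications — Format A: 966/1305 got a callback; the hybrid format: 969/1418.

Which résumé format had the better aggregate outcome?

Format A

Manufacturing: Format A 749/1173 = 63.9%, the hybrid format 445/809 = 55.0% → Format A
Finance: Format A 410/1248 = 32.9%, the hybrid format 195/964 = 20.2% → Format A
Tech: Format A 349/667 = 52.3%, the hybrid format 632/998 = 63.3% → the hybrid format
Media: Format A 966/1305 = 74.0%, the hybrid format 969/1418 = 68.3% → Format A
Overall: Format A 2474/4393 = 56.3%, the hybrid format 2241/4189 = 53.5% → Format A
(Neither sweeps every industry group, but Format A has the higher pooled rate.)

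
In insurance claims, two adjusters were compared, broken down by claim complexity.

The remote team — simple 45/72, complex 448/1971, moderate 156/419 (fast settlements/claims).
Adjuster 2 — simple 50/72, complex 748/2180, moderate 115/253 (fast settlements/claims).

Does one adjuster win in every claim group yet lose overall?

Simple: the remote team 45/72 = 62.5%, Adjuster 2 50/72 = 69.4% → Adjuster 2
Complex: the remote team 448/1971 = 22.7%, Adjuster 2 748/2180 = 34.3% → Adjuster 2
Moderate: the remote team 156/419 = 37.2%, Adjuster 2 115/253 = 45.5% → Adjuster 2
Overall: the remote team 649/2462 = 26.4%, Adjuster 2 913/2505 = 36.4% → Adjuster 2
Adjuster 2 wins overall and in every claim group — no reversal.

No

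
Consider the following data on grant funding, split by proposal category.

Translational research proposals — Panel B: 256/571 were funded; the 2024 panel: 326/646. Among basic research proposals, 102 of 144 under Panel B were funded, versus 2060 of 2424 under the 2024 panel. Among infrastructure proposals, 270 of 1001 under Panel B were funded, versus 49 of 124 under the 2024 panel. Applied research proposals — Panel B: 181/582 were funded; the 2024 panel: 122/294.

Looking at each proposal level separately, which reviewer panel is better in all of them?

the 2024 panel

Translational research: Panel B 256/571 = 44.8%, the 2024 panel 326/646 = 50.5% → the 2024 panel
Basic research: Panel B 102/144 = 70.8%, the 2024 panel 2060/2424 = 85.0% → the 2024 panel
Infrastructure: Panel B 270/1001 = 27.0%, the 2024 panel 49/124 = 39.5% → the 2024 panel
Applied research: Panel B 181/582 = 31.1%, the 2024 panel 122/294 = 41.5% → the 2024 panel
The 2024 panel has the higher rate in all 4 groups.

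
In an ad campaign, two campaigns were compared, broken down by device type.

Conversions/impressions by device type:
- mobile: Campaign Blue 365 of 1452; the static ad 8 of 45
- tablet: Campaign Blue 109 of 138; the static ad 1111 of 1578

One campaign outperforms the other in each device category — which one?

Campaign Blue

Mobile: Campaign Blue 365/1452 = 25.1%, the static ad 8/45 = 17.8% → Campaign Blue
Tablet: Campaign Blue 109/138 = 79.0%, the static ad 1111/1578 = 70.4% → Campaign Blue
Campaign Blue has the higher rate in both groups.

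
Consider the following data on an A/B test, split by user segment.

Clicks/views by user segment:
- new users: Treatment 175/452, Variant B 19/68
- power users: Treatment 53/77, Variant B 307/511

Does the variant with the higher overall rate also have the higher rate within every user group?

New users: Treatment 175/452 = 38.7%, Variant B 19/68 = 27.9% → Treatment
Power users: Treatment 53/77 = 68.8%, Variant B 307/511 = 60.1% → Treatment
Overall: Treatment 228/529 = 43.1%, Variant B 326/579 = 56.3% → Variant B
Treatment wins each user group but Variant B wins overall — the comparison reverses. Treatment's views skew toward new users, which has a lower base rate.

No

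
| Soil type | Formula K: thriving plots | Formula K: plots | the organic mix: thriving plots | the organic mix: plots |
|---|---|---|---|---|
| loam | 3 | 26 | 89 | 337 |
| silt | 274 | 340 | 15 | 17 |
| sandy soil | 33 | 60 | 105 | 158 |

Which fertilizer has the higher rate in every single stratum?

the organic mix

Loam: Formula K 3/26 = 11.5%, the organic mix 89/337 = 26.4% → the organic mix
Silt: Formula K 274/340 = 80.6%, the organic mix 15/17 = 88.2% → the organic mix
Sandy soil: Formula K 33/60 = 55.0%, the organic mix 105/158 = 66.5% → the organic mix
The organic mix has the higher rate in all 3 groups.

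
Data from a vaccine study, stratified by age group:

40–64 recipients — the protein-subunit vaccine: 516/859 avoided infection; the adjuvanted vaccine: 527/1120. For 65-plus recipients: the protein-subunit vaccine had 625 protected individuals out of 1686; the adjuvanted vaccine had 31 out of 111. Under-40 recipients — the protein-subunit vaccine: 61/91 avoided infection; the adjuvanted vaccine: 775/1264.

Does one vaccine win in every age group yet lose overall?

40–64: the protein-subunit vaccine 516/859 = 60.1%, the adjuvanted vaccine 527/1120 = 47.1% → the protein-subunit vaccine
65-plus: the protein-subunit vaccine 625/1686 = 37.1%, the adjuvanted vaccine 31/111 = 27.9% → the protein-subunit vaccine
Under-40: the protein-subunit vaccine 61/91 = 67.0%, the adjuvanted vaccine 775/1264 = 61.3% → the protein-subunit vaccine
Overall: the protein-subunit vaccine 1202/2636 = 45.6%, the adjuvanted vaccine 1333/2495 = 53.4% → the adjuvanted vaccine
The protein-subunit vaccine wins each age group but the adjuvanted vaccine wins overall — the comparison reverses. The protein-subunit vaccine's recipients skew toward 65-plus, which has a lower base rate.

Yes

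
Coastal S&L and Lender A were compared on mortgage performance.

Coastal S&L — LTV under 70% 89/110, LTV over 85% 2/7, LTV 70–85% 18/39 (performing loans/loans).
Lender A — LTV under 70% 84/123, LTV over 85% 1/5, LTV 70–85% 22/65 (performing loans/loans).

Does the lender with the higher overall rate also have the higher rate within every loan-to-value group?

Yes

LTV under 70%: Coastal S&L 89/110 = 80.9%, Lender A 84/123 = 68.3% → Coastal S&L
LTV over 85%: Coastal S&L 2/7 = 28.6%, Lender A 1/5 = 20.0% → Coastal S&L
LTV 70–85%: Coastal S&L 18/39 = 46.2%, Lender A 22/65 = 33.8% → Coastal S&L
Overall: Coastal S&L 109/156 = 69.9%, Lender A 107/193 = 55.4% → Coastal S&L
Coastal S&L wins overall and in every loan-to-value group — no reversal.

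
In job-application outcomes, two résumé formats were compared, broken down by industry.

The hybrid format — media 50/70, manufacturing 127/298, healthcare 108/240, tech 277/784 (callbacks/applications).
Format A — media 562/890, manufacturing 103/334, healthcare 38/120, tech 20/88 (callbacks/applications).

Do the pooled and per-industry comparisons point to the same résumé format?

Media: the hybrid format 50/70 = 71.4%, Format A 562/890 = 63.1% → the hybrid format
Manufacturing: the hybrid format 127/298 = 42.6%, Format A 103/334 = 30.8% → the hybrid format
Healthcare: the hybrid format 108/240 = 45.0%, Format A 38/120 = 31.7% → the hybrid format
Tech: the hybrid format 277/784 = 35.3%, Format A 20/88 = 22.7% → the hybrid format
Overall: the hybrid format 562/1392 = 40.4%, Format A 723/1432 = 50.5% → Format A
The hybrid format wins each industry group but Format A wins overall — the comparison reverses. The hybrid format's applications skew toward tech, which has a lower base rate.

No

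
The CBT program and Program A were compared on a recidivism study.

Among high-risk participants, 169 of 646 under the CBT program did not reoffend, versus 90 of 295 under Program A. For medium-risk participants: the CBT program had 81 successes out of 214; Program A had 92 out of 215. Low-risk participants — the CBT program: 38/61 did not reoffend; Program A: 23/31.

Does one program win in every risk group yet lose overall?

No

High-risk: the CBT program 169/646 = 26.2%, Program A 90/295 = 30.5% → Program A
Medium-risk: the CBT program 81/214 = 37.9%, Program A 92/215 = 42.8% → Program A
Low-risk: the CBT program 38/61 = 62.3%, Program A 23/31 = 74.2% → Program A
Overall: the CBT program 288/921 = 31.3%, Program A 205/541 = 37.9% → Program A
Program A wins overall and in every risk group — no reversal.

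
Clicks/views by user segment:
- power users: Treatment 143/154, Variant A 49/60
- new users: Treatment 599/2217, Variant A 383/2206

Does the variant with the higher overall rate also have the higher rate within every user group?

Yes

Power users: Treatment 143/154 = 92.9%, Variant A 49/60 = 81.7% → Treatment
New users: Treatment 599/2217 = 27.0%, Variant A 383/2206 = 17.4% → Treatment
Overall: Treatment 742/2371 = 31.3%, Variant A 432/2266 = 19.1% → Treatment
Treatment wins overall and in every user group — no reversal.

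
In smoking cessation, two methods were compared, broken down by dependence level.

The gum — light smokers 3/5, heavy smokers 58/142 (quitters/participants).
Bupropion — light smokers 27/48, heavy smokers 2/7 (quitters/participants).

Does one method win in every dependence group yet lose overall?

Light smokers: the gum 3/5 = 60.0%, bupropion 27/48 = 56.2% → the gum
Heavy smokers: the gum 58/142 = 40.8%, bupropion 2/7 = 28.6% → the gum
Overall: the gum 61/147 = 41.5%, bupropion 29/55 = 52.7% → bupropion
The gum wins each dependence group but bupropion wins overall — the comparison reverses. The gum's participants skew toward heavy smokers, which has a lower base rate.

Yes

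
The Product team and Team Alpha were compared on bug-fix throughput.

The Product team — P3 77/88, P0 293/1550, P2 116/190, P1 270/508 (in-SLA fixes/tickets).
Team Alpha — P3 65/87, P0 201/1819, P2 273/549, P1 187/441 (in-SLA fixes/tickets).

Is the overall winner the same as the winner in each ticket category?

P3: the Product team 77/88 = 87.5%, Team Alpha 65/87 = 74.7% → the Product team
P0: the Product team 293/1550 = 18.9%, Team Alpha 201/1819 = 11.1% → the Product team
P2: the Product team 116/190 = 61.1%, Team Alpha 273/549 = 49.7% → the Product team
P1: the Product team 270/508 = 53.1%, Team Alpha 187/441 = 42.4% → the Product team
Overall: the Product team 756/2336 = 32.4%, Team Alpha 726/2896 = 25.1% → the Product team
The Product team wins overall and in every ticket group — no reversal.

Yes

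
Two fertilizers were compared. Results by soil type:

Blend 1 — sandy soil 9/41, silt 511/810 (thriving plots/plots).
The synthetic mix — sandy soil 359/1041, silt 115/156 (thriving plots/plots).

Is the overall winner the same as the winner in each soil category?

Sandy soil: Blend 1 9/41 = 22.0%, the synthetic mix 359/1041 = 34.5% → the synthetic mix
Silt: Blend 1 511/810 = 63.1%, the synthetic mix 115/156 = 73.7% → the synthetic mix
Overall: Blend 1 520/851 = 61.1%, the synthetic mix 474/1197 = 39.6% → Blend 1
The synthetic mix wins each soil group but Blend 1 wins overall — the comparison reverses. The synthetic mix's plots skew toward sandy soil, which has a lower base rate.

No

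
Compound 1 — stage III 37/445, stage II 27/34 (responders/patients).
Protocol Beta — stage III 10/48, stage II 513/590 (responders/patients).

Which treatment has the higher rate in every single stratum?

Protocol Beta

Stage III: Compound 1 37/445 = 8.3%, Protocol Beta 10/48 = 20.8% → Protocol Beta
Stage II: Compound 1 27/34 = 79.4%, Protocol Beta 513/590 = 86.9% → Protocol Beta
Protocol Beta has the higher rate in both groups.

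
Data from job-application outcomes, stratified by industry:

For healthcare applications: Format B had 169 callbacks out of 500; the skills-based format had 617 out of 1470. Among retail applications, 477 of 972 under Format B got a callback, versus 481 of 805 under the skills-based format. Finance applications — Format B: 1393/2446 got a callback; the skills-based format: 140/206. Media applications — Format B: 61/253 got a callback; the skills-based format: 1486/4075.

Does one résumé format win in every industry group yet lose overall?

Yes

Healthcare: Format B 169/500 = 33.8%, the skills-based format 617/1470 = 42.0% → the skills-based format
Retail: Format B 477/972 = 49.1%, the skills-based format 481/805 = 59.8% → the skills-based format
Finance: Format B 1393/2446 = 57.0%, the skills-based format 140/206 = 68.0% → the skills-based format
Media: Format B 61/253 = 24.1%, the skills-based format 1486/4075 = 36.5% → the skills-based format
Overall: Format B 2100/4171 = 50.3%, the skills-based format 2724/6556 = 41.5% → Format B
The skills-based format wins each industry group but Format B wins overall — the comparison reverses. The skills-based format's applications skew toward media, which has a lower base rate.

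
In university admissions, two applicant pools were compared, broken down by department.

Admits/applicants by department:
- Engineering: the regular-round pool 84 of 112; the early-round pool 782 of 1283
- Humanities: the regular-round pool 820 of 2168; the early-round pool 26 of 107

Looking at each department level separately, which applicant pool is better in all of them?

the regular-round pool

Engineering: the regular-round pool 84/112 = 75.0%, the early-round pool 782/1283 = 61.0% → the regular-round pool
Humanities: the regular-round pool 820/2168 = 37.8%, the early-round pool 26/107 = 24.3% → the regular-round pool
The regular-round pool has the higher rate in both groups.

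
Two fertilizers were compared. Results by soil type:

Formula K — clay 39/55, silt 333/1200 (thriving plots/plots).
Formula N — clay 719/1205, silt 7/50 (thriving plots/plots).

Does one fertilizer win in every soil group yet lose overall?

Clay: Formula K 39/55 = 70.9%, Formula N 719/1205 = 59.7% → Formula K
Silt: Formula K 333/1200 = 27.8%, Formula N 7/50 = 14.0% → Formula K
Overall: Formula K 372/1255 = 29.6%, Formula N 726/1255 = 57.8% → Formula N
Formula K wins each soil group but Formula N wins overall — the comparison reverses. Formula K's plots skew toward silt, which has a lower base rate.

Yes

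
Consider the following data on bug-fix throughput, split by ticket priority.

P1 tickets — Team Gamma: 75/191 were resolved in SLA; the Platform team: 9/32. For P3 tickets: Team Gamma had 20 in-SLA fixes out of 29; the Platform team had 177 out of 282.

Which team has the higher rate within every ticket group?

P1: Team Gamma 75/191 = 39.3%, the Platform team 9/32 = 28.1% → Team Gamma
P3: Team Gamma 20/29 = 69.0%, the Platform team 177/282 = 62.8% → Team Gamma
Team Gamma has the higher rate in both groups.

Team Gamma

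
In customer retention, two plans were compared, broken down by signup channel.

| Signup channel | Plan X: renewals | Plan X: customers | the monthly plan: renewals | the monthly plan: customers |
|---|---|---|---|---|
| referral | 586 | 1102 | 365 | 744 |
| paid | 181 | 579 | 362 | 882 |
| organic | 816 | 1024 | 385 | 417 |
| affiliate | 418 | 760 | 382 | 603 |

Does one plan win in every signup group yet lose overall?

No

Referral: Plan X 586/1102 = 53.2%, the monthly plan 365/744 = 49.1% → Plan X
Paid: Plan X 181/579 = 31.3%, the monthly plan 362/882 = 41.0% → the monthly plan
Organic: Plan X 816/1024 = 79.7%, the monthly plan 385/417 = 92.3% → the monthly plan
Affiliate: Plan X 418/760 = 55.0%, the monthly plan 382/603 = 63.3% → the monthly plan
Overall: Plan X 2001/3465 = 57.7%, the monthly plan 1494/2646 = 56.5% → Plan X
Neither sweeps: Plan X wins 1 of 4 groups, the monthly plan wins 3. Plan X wins overall but not every group — no Simpson reversal.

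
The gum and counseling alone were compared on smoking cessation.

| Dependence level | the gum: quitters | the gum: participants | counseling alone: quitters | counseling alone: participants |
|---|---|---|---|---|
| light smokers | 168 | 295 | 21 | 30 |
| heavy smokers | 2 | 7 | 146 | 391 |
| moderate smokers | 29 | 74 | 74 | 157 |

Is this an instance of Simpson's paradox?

Yes

Light smokers: the gum 168/295 = 56.9%, counseling alone 21/30 = 70.0% → counseling alone
Heavy smokers: the gum 2/7 = 28.6%, counseling alone 146/391 = 37.3% → counseling alone
Moderate smokers: the gum 29/74 = 39.2%, counseling alone 74/157 = 47.1% → counseling alone
Overall: the gum 199/376 = 52.9%, counseling alone 241/578 = 41.7% → the gum
Counseling alone wins each dependence group but the gum wins overall — the comparison reverses. Counseling alone's participants skew toward heavy smokers, which has a lower base rate.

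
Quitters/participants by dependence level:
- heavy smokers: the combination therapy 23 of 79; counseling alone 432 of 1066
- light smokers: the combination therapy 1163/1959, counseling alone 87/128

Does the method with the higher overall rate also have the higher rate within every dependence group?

No

Heavy smokers: the combination therapy 23/79 = 29.1%, counseling alone 432/1066 = 40.5% → counseling alone
Light smokers: the combination therapy 1163/1959 = 59.4%, counseling alone 87/128 = 68.0% → counseling alone
Overall: the combination therapy 1186/2038 = 58.2%, counseling alone 519/1194 = 43.5% → the combination therapy
Counseling alone wins each dependence group but the combination therapy wins overall — the comparison reverses. Counseling alone's participants skew toward heavy smokers, which has a lower base rate.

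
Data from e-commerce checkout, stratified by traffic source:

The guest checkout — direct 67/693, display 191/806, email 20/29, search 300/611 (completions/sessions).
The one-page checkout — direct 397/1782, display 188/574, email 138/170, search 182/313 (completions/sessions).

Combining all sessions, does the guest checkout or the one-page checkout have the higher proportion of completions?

Direct: the guest checkout 67/693 = 9.7%, the one-page checkout 397/1782 = 22.3% → the one-page checkout
Display: the guest checkout 191/806 = 23.7%, the one-page checkout 188/574 = 32.8% → the one-page checkout
Email: the guest checkout 20/29 = 69.0%, the one-page checkout 138/170 = 81.2% → the one-page checkout
Search: the guest checkout 300/611 = 49.1%, the one-page checkout 182/313 = 58.1% → the one-page checkout
Overall: the guest checkout 578/2139 = 27.0%, the one-page checkout 905/2839 = 31.9% → the one-page checkout

the one-page checkout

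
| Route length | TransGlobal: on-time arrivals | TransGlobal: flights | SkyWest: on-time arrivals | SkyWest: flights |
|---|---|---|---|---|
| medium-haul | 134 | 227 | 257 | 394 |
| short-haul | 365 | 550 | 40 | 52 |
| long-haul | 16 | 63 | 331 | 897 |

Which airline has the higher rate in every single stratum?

SkyWest

Medium-haul: TransGlobal 134/227 = 59.0%, SkyWest 257/394 = 65.2% → SkyWest
Short-haul: TransGlobal 365/550 = 66.4%, SkyWest 40/52 = 76.9% → SkyWest
Long-haul: TransGlobal 16/63 = 25.4%, SkyWest 331/897 = 36.9% → SkyWest
SkyWest has the higher rate in all 3 groups.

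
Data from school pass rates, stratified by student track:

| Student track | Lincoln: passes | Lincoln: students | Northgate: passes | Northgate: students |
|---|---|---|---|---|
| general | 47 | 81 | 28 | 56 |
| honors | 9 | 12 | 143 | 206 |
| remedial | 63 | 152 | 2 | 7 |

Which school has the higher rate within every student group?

Lincoln

General: Lincoln 47/81 = 58.0%, Northgate 28/56 = 50.0% → Lincoln
Honors: Lincoln 9/12 = 75.0%, Northgate 143/206 = 69.4% → Lincoln
Remedial: Lincoln 63/152 = 41.4%, Northgate 2/7 = 28.6% → Lincoln
Lincoln has the higher rate in all 3 groups.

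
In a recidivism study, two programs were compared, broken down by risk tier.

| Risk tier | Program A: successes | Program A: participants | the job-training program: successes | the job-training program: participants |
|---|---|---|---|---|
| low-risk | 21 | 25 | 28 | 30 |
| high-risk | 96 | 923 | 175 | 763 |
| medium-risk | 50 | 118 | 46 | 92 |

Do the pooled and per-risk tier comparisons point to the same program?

Yes

Low-risk: Program A 21/25 = 84.0%, the job-training program 28/30 = 93.3% → the job-training program
High-risk: Program A 96/923 = 10.4%, the job-training program 175/763 = 22.9% → the job-training program
Medium-risk: Program A 50/118 = 42.4%, the job-training program 46/92 = 50.0% → the job-training program
Overall: Program A 167/1066 = 15.7%, the job-training program 249/885 = 28.1% → the job-training program
The job-training program wins overall and in every risk group — no reversal.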